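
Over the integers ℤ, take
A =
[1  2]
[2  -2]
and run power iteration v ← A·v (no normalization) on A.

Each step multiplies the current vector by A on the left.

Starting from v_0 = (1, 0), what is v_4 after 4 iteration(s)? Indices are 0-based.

v_4 = (29, -26)

v_0 = (1, 0).
v_1 = A·v_0 = (1, 2).
v_2 = A·v_1 = (5, -2).
v_3 = A·v_2 = (1, 14).
v_4 = A·v_3 = (29, -26).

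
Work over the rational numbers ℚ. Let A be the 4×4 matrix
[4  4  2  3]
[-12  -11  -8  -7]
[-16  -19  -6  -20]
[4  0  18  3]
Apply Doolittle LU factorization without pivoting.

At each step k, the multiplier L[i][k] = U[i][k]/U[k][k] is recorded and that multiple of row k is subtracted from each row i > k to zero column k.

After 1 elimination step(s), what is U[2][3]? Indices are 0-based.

U[2][3] = -8

[col 0] pivot 4
  R1 -= -3*R0 → (0, 1, -2, 2)  (L[1][0] := -3)
  R2 -= -4*R0 → (0, -3, 2, -8)  (L[2][0] := -4)
  R3 -= 1*R0 → (0, -4, 16, 0)  (L[3][0] := 1)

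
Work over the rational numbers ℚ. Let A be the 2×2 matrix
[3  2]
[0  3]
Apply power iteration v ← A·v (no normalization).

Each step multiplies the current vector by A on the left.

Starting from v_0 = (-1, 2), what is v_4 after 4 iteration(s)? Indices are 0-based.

v_4 = (351, 162)

v_0 = (-1, 2).
v_1 = A·v_0 = (1, 6).
v_2 = A·v_1 = (15, 18).
v_3 = A·v_2 = (81, 54).
v_4 = A·v_3 = (351, 162).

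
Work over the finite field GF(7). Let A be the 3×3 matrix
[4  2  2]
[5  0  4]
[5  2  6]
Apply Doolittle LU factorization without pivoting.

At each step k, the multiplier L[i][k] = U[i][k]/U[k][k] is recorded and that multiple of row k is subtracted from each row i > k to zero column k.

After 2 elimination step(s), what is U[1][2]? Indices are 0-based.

U[1][2] = 5

k=0: U[0][0]=4
  eliminate (1,0): mult=3, new row 1: (0, 1, 5); set L[1][0]=3
  eliminate (2,0): mult=3, new row 2: (0, 3, 0); set L[2][0]=3
k=1: U[1][1]=1
  eliminate (2,1): mult=3, new row 2: (0, 0, 6); set L[2][1]=3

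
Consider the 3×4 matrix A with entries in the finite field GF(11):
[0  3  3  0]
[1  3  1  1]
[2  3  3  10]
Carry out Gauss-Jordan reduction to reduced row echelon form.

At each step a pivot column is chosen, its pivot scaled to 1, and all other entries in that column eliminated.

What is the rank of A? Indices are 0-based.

step 1: exchange rows 0,1
step 1: normalize row 0 (÷1) = (1, 3, 1, 1)
  row 2: subtract 2×row0 = (0, 8, 1, 8)
step 2: normalize row 1 (÷3) = (0, 1, 1, 0)
  row 0: subtract 3×row1 = (1, 0, 9, 1)
  row 2: subtract 8×row1 = (0, 0, 4, 8)
step 3: normalize row 2 (÷4) = (0, 0, 1, 2)
  row 0: subtract 9×row2 = (1, 0, 0, 5)
  row 1: subtract 1×row2 = (0, 1, 0, 9)

rank = 3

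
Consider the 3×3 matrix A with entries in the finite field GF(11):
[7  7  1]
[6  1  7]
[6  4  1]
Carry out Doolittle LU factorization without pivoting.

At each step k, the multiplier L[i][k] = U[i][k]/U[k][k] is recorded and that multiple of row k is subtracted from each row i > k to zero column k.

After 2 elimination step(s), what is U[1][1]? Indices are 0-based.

U[1][1] = 6

Step 1: pivot at (0,0) is 7.
  row1 ← row1 − (4)·row0  ⇒  L[1][0]=4, U row1=(0, 6, 3)
  row2 ← row2 − (4)·row0  ⇒  L[2][0]=4, U row2=(0, 9, 8)
Step 2: pivot at (1,1) is 6.
  row2 ← row2 − (7)·row1  ⇒  L[2][1]=7, U row2=(0, 0, 9)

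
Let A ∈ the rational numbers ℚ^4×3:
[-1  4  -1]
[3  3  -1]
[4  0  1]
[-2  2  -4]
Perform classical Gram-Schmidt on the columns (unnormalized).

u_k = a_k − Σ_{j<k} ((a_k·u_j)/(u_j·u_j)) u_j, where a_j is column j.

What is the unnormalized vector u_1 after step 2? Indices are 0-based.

Step 1: u_0 = a_0 = (-1, 3, 4, -2).
Step 2: u_1 = a_1 − (1/30)·u_0 = (121/30, 29/10, -2/15, 31/15).

u_1 = (121/30, 29/10, -2/15, 31/15)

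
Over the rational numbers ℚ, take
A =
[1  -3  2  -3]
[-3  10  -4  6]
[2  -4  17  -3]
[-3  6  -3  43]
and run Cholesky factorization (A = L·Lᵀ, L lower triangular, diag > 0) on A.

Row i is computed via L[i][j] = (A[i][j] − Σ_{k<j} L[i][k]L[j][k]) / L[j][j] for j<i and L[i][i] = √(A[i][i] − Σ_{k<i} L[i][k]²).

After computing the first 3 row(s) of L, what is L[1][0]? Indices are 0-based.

L[1][0] = -3

Step 1: L[0][0] = √(1) = 1.
  L[1][0] = (-3) / L[0][0] = -3.
Step 2: L[1][1] = √(1) = 1.
  L[2][0] = (2) / L[0][0] = 2.
  L[2][1] = (2) / L[1][1] = 2.
Step 3: L[2][2] = √(9) = 3.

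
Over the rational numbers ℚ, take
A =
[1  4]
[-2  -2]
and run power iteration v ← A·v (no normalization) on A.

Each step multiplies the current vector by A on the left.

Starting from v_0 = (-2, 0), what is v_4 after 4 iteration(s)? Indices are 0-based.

v_0 = (-2, 0).
v_1 = A·v_0 = (-2, 4).
v_2 = A·v_1 = (14, -4).
v_3 = A·v_2 = (-2, -20).
v_4 = A·v_3 = (-82, 44).

v_4 = (-82, 44)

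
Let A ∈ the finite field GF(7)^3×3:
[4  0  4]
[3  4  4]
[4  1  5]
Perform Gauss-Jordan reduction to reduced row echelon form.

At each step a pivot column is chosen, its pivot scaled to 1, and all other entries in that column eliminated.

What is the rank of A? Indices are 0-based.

[1] R0 /= 4  ⇒  (1, 0, 1)
     R1 -= 3·R0  ⇒  (0, 4, 1)
     R2 -= 4·R0  ⇒  (0, 1, 1)
[2] R1 /= 4  ⇒  (0, 1, 2)
     R2 -= 1·R1  ⇒  (0, 0, 6)
[3] R2 /= 6  ⇒  (0, 0, 1)
     R0 -= 1·R2  ⇒  (1, 0, 0)
     R1 -= 2·R2  ⇒  (0, 1, 0)

rank = 3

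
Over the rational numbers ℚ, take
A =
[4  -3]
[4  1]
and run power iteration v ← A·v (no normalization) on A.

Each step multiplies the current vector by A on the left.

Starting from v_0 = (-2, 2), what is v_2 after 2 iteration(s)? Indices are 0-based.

v_0 = (-2, 2).
v_1 = A·v_0 = (-14, -6).
v_2 = A·v_1 = (-38, -62).

v_2 = (-38, -62)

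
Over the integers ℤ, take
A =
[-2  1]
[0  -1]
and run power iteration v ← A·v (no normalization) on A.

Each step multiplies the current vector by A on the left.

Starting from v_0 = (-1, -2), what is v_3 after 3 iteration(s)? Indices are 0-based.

v_3 = (-6, 2)

v_0 = (-1, -2).
v_1 = A·v_0 = (0, 2).
v_2 = A·v_1 = (2, -2).
v_3 = A·v_2 = (-6, 2).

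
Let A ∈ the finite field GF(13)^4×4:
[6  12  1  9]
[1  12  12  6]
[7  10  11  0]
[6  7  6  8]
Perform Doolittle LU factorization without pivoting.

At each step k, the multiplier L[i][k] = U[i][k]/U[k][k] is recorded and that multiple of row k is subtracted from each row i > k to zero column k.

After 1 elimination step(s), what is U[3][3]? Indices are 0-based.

U[3][3] = 12

[col 0] pivot 6
  R1 -= 11*R0 → (0, 10, 1, 11)  (L[1][0] := 11)
  R2 -= 12*R0 → (0, 9, 12, 9)  (L[2][0] := 12)
  R3 -= 1*R0 → (0, 8, 5, 12)  (L[3][0] := 1)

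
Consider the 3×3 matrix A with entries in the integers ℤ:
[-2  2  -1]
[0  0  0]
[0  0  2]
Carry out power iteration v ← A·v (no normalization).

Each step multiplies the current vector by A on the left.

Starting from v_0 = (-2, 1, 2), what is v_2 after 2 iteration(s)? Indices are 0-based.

v_0 = (-2, 1, 2).
v_1 = A·v_0 = (4, 0, 4).
v_2 = A·v_1 = (-12, 0, 8).

v_2 = (-12, 0, 8)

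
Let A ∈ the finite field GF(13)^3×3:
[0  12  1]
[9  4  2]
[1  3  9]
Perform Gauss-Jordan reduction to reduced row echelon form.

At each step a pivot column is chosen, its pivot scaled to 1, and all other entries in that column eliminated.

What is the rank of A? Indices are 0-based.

[1] R0 <-> R1
[1] R0 /= 9  ⇒  (1, 12, 6)
     R2 -= 1·R0  ⇒  (0, 4, 3)
[2] R1 /= 12  ⇒  (0, 1, 12)
     R0 -= 12·R1  ⇒  (1, 0, 5)
     R2 -= 4·R1  ⇒  (0, 0, 7)
[3] R2 /= 7  ⇒  (0, 0, 1)
     R0 -= 5·R2  ⇒  (1, 0, 0)
     R1 -= 12·R2  ⇒  (0, 1, 0)

rank = 3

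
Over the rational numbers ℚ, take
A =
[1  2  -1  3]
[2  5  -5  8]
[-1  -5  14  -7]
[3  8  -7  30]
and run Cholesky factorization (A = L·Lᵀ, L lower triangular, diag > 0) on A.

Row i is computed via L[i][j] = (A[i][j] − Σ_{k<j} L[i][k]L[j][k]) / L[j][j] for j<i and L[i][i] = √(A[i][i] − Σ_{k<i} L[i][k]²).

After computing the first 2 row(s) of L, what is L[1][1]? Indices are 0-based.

L[1][1] = 1

Step 1: L[0][0] = √(1) = 1.
  L[1][0] = (2) / L[0][0] = 2.
Step 2: L[1][1] = √(1) = 1.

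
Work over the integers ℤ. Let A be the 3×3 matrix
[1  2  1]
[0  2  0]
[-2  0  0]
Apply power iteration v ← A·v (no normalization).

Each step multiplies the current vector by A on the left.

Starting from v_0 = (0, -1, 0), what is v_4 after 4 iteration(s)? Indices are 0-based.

v_0 = (0, -1, 0).
v_1 = A·v_0 = (-2, -2, 0).
v_2 = A·v_1 = (-6, -4, 4).
v_3 = A·v_2 = (-10, -8, 12).
v_4 = A·v_3 = (-14, -16, 20).

v_4 = (-14, -16, 20)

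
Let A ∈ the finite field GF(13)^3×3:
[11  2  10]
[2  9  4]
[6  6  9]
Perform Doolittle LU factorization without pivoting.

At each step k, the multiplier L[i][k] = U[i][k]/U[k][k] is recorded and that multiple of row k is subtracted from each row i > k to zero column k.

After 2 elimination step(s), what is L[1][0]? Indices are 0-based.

L[1][0] = 12

Step 1: pivot at (0,0) is 11.
  row1 ← row1 − (12)·row0  ⇒  L[1][0]=12, U row1=(0, 11, 1)
  row2 ← row2 − (10)·row0  ⇒  L[2][0]=10, U row2=(0, 12, 0)
Step 2: pivot at (1,1) is 11.
  row2 ← row2 − (7)·row1  ⇒  L[2][1]=7, U row2=(0, 0, 6)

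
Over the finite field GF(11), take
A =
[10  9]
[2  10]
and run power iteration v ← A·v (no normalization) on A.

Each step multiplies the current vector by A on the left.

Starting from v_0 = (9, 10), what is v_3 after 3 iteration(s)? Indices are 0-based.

v_3 = (9, 4)

v_0 = (9, 10).
v_1 = A·v_0 = (4, 8).
v_2 = A·v_1 = (2, 0).
v_3 = A·v_2 = (9, 4).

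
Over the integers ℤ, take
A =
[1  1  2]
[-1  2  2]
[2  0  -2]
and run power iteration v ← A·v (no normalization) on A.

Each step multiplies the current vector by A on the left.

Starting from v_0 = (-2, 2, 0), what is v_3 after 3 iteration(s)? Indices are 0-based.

v_0 = (-2, 2, 0).
v_1 = A·v_0 = (0, 6, -4).
v_2 = A·v_1 = (-2, 4, 8).
v_3 = A·v_2 = (18, 26, -20).

v_3 = (18, 26, -20)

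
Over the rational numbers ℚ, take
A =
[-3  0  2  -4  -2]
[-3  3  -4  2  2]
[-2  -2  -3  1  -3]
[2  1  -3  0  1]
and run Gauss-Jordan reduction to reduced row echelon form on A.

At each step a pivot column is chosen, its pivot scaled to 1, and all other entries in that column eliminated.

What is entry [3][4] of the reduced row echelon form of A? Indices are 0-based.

M[3][4] = 122/327

[1] R0 /= -3  ⇒  (1, 0, -2/3, 4/3, 2/3)
     R1 -= -3·R0  ⇒  (0, 3, -6, 6, 4)
     R2 -= -2·R0  ⇒  (0, -2, -13/3, 11/3, -5/3)
     R3 -= 2·R0  ⇒  (0, 1, -5/3, -8/3, -1/3)
[2] R1 /= 3  ⇒  (0, 1, -2, 2, 4/3)
     R2 -= -2·R1  ⇒  (0, 0, -25/3, 23/3, 1)
     R3 -= 1·R1  ⇒  (0, 0, 1/3, -14/3, -5/3)
[3] R2 /= -25/3  ⇒  (0, 0, 1, -23/25, -3/25)
     R0 -= -2/3·R2  ⇒  (1, 0, 0, 18/25, 44/75)
     R1 -= -2·R2  ⇒  (0, 1, 0, 4/25, 82/75)
     R3 -= 1/3·R2  ⇒  (0, 0, 0, -109/25, -122/75)
[4] R3 /= -109/25  ⇒  (0, 0, 0, 1, 122/327)
     R0 -= 18/25·R3  ⇒  (1, 0, 0, 0, 104/327)
     R1 -= 4/25·R3  ⇒  (0, 1, 0, 0, 338/327)
     R2 -= -23/25·R3  ⇒  (0, 0, 1, 0, 73/327)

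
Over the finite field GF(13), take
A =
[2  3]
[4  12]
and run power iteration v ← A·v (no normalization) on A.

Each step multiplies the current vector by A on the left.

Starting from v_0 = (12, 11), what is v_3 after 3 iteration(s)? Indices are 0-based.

v_0 = (12, 11).
v_1 = A·v_0 = (5, 11).
v_2 = A·v_1 = (4, 9).
v_3 = A·v_2 = (9, 7).

v_3 = (9, 7)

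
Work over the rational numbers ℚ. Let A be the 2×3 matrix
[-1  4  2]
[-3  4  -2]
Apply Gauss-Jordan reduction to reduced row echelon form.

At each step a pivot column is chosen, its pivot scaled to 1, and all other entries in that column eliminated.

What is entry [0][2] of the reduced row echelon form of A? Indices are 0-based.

M[0][2] = 2

step 1: normalize row 0 (÷-1) = (1, -4, -2)
  row 1: subtract -3×row0 = (0, -8, -8)
step 2: normalize row 1 (÷-8) = (0, 1, 1)
  row 0: subtract -4×row1 = (1, 0, 2)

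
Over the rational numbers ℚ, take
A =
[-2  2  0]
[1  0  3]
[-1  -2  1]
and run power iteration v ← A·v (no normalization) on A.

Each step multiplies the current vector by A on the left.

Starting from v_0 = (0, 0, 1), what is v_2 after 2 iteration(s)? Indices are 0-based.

v_2 = (6, 3, -5)

v_0 = (0, 0, 1).
v_1 = A·v_0 = (0, 3, 1).
v_2 = A·v_1 = (6, 3, -5).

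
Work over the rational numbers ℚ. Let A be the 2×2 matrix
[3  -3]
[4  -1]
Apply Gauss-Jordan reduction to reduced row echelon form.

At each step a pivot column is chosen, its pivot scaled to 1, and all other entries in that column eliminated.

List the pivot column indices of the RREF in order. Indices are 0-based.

pivot columns: 0, 1

[1] R0 /= 3  ⇒  (1, -1)
     R1 -= 4·R0  ⇒  (0, 3)
[2] R1 /= 3  ⇒  (0, 1)
     R0 -= -1·R1  ⇒  (1, 0)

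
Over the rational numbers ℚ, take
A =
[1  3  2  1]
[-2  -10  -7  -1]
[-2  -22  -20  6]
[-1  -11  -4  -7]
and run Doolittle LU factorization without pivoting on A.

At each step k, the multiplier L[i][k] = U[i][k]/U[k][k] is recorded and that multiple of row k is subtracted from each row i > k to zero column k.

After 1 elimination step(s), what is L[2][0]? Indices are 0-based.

L[2][0] = -2

Step 1: pivot at (0,0) is 1.
  row1 ← row1 − (-2)·row0  ⇒  L[1][0]=-2, U row1=(0, -4, -3, 1)
  row2 ← row2 − (-2)·row0  ⇒  L[2][0]=-2, U row2=(0, -16, -16, 8)
  row3 ← row3 − (-1)·row0  ⇒  L[3][0]=-1, U row3=(0, -8, -2, -6)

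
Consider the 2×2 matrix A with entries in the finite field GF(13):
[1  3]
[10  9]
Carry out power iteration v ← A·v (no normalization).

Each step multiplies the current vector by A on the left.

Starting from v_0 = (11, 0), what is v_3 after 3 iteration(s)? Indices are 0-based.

v_0 = (11, 0).
v_1 = A·v_0 = (11, 6).
v_2 = A·v_1 = (3, 8).
v_3 = A·v_2 = (1, 11).

v_3 = (1, 11)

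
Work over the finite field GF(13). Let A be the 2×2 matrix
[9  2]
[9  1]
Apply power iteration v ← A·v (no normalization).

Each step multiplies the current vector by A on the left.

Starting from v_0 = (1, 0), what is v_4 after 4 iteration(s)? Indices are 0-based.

v_4 = (5, 12)

v_0 = (1, 0).
v_1 = A·v_0 = (9, 9).
v_2 = A·v_1 = (8, 12).
v_3 = A·v_2 = (5, 6).
v_4 = A·v_3 = (5, 12).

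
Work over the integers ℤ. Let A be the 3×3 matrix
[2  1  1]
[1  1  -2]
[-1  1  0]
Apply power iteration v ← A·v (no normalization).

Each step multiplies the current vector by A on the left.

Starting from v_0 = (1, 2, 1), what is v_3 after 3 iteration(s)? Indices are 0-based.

v_0 = (1, 2, 1).
v_1 = A·v_0 = (5, 1, 1).
v_2 = A·v_1 = (12, 4, -4).
v_3 = A·v_2 = (24, 24, -8).

v_3 = (24, 24, -8)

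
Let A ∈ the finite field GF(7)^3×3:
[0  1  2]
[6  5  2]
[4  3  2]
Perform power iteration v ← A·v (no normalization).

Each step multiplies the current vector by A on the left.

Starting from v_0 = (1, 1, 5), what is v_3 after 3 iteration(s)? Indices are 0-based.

v_0 = (1, 1, 5).
v_1 = A·v_0 = (4, 0, 3).
v_2 = A·v_1 = (6, 2, 1).
v_3 = A·v_2 = (4, 6, 4).

v_3 = (4, 6, 4)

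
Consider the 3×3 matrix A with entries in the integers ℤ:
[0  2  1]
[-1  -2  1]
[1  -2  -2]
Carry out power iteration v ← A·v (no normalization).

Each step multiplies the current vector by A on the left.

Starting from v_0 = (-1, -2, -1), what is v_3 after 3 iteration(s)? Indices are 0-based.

v_0 = (-1, -2, -1).
v_1 = A·v_0 = (-5, 4, 5).
v_2 = A·v_1 = (13, 2, -23).
v_3 = A·v_2 = (-19, -40, 55).

v_3 = (-19, -40, 55)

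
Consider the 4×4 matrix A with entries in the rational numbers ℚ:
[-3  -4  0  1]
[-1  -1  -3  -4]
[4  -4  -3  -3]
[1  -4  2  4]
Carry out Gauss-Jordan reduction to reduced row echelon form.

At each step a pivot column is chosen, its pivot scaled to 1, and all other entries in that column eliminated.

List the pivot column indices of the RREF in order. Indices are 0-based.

step 1: normalize row 0 (÷-3) = (1, 4/3, 0, -1/3)
  row 1: subtract -1×row0 = (0, 1/3, -3, -13/3)
  row 2: subtract 4×row0 = (0, -28/3, -3, -5/3)
  row 3: subtract 1×row0 = (0, -16/3, 2, 13/3)
step 2: normalize row 1 (÷1/3) = (0, 1, -9, -13)
  row 0: subtract 4/3×row1 = (1, 0, 12, 17)
  row 2: subtract -28/3×row1 = (0, 0, -87, -123)
  row 3: subtract -16/3×row1 = (0, 0, -46, -65)
step 3: normalize row 2 (÷-87) = (0, 0, 1, 41/29)
  row 0: subtract 12×row2 = (1, 0, 0, 1/29)
  row 1: subtract -9×row2 = (0, 1, 0, -8/29)
  row 3: subtract -46×row2 = (0, 0, 0, 1/29)
step 4: normalize row 3 (÷1/29) = (0, 0, 0, 1)
  row 0: subtract 1/29×row3 = (1, 0, 0, 0)
  row 1: subtract -8/29×row3 = (0, 1, 0, 0)
  row 2: subtract 41/29×row3 = (0, 0, 1, 0)

pivot columns: 0, 1, 2, 3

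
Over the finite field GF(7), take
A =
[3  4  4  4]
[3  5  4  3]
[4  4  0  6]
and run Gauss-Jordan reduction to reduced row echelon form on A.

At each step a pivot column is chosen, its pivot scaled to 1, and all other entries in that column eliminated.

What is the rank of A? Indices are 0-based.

rank = 3

pivot(0,0)=3: scale R0 → (1, 6, 6, 6)
  clear (1,0): R1 −= (3)R0 → (0, 1, 0, 6)
  clear (2,0): R2 −= (4)R0 → (0, 1, 4, 3)
pivot(1,1)=1: scale R1 → (0, 1, 0, 6)
  clear (0,1): R0 −= (6)R1 → (1, 0, 6, 5)
  clear (2,1): R2 −= (1)R1 → (0, 0, 4, 4)
pivot(2,2)=4: scale R2 → (0, 0, 1, 1)
  clear (0,2): R0 −= (6)R2 → (1, 0, 0, 6)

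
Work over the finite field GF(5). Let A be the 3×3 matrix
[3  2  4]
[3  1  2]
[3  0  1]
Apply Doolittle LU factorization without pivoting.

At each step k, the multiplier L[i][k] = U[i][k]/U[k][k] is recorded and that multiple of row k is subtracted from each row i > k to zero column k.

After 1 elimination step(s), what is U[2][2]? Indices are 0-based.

Step 1: pivot at (0,0) is 3.
  row1 ← row1 − (1)·row0  ⇒  L[1][0]=1, U row1=(0, 4, 3)
  row2 ← row2 − (1)·row0  ⇒  L[2][0]=1, U row2=(0, 3, 2)

U[2][2] = 2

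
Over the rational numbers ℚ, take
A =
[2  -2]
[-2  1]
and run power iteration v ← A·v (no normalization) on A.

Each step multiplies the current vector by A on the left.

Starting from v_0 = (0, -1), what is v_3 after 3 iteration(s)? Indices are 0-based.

v_0 = (0, -1).
v_1 = A·v_0 = (2, -1).
v_2 = A·v_1 = (6, -5).
v_3 = A·v_2 = (22, -17).

v_3 = (22, -17)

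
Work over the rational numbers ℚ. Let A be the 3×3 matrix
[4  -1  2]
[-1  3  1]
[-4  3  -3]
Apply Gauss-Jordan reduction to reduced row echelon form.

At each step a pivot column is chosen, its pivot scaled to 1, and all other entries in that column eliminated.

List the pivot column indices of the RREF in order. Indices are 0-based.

[1] R0 /= 4  ⇒  (1, -1/4, 1/2)
     R1 -= -1·R0  ⇒  (0, 11/4, 3/2)
     R2 -= -4·R0  ⇒  (0, 2, -1)
[2] R1 /= 11/4  ⇒  (0, 1, 6/11)
     R0 -= -1/4·R1  ⇒  (1, 0, 7/11)
     R2 -= 2·R1  ⇒  (0, 0, -23/11)
[3] R2 /= -23/11  ⇒  (0, 0, 1)
     R0 -= 7/11·R2  ⇒  (1, 0, 0)
     R1 -= 6/11·R2  ⇒  (0, 1, 0)

pivot columns: 0, 1, 2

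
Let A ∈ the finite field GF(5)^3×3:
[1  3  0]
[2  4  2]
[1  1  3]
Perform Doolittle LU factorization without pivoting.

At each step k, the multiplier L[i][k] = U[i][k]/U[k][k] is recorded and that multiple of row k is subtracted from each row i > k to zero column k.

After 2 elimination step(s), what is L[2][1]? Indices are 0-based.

Step 1: pivot at (0,0) is 1.
  row1 ← row1 − (2)·row0  ⇒  L[1][0]=2, U row1=(0, 3, 2)
  row2 ← row2 − (1)·row0  ⇒  L[2][0]=1, U row2=(0, 3, 3)
Step 2: pivot at (1,1) is 3.
  row2 ← row2 − (1)·row1  ⇒  L[2][1]=1, U row2=(0, 0, 1)

L[2][1] = 1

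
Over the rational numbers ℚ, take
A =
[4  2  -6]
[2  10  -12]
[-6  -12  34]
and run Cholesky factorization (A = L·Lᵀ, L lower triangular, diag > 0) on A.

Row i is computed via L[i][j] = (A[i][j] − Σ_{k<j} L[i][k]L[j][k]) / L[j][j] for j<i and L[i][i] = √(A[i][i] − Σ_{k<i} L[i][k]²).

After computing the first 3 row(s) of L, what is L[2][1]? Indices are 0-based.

L[2][1] = -3

Step 1: L[0][0] = √(4) = 2.
  L[1][0] = (2) / L[0][0] = 1.
Step 2: L[1][1] = √(9) = 3.
  L[2][0] = (-6) / L[0][0] = -3.
  L[2][1] = (-9) / L[1][1] = -3.
Step 3: L[2][2] = √(16) = 4.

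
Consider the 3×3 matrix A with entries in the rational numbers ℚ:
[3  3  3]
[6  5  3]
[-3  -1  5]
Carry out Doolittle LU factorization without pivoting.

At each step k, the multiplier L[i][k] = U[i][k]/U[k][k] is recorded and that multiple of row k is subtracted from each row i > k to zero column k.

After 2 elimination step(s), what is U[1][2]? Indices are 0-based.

U[1][2] = -3

k=0: U[0][0]=3
  eliminate (1,0): mult=2, new row 1: (0, -1, -3); set L[1][0]=2
  eliminate (2,0): mult=-1, new row 2: (0, 2, 8); set L[2][0]=-1
k=1: U[1][1]=-1
  eliminate (2,1): mult=-2, new row 2: (0, 0, 2); set L[2][1]=-2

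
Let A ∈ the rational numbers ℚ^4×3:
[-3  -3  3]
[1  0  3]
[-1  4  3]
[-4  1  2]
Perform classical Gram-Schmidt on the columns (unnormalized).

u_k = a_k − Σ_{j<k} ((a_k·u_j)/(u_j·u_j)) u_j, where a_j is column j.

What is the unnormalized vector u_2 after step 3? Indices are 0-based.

u_2 = (1218/701, 2550/701, 1048/701, -538/701)

Step 1: u_0 = a_0 = (-3, 1, -1, -4).
Step 2: u_1 = a_1 − (1/27)·u_0 = (-26/9, -1/27, 109/27, 31/27).
Step 3: u_2 = a_2 − (-17/27)·u_0 − (152/701)·u_1 = (1218/701, 2550/701, 1048/701, -538/701).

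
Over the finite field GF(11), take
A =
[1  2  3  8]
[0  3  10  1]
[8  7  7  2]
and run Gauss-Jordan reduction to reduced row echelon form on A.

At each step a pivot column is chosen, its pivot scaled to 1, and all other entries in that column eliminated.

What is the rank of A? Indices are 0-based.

[1] R0 /= 1  ⇒  (1, 2, 3, 8)
     R2 -= 8·R0  ⇒  (0, 2, 5, 4)
[2] R1 /= 3  ⇒  (0, 1, 7, 4)
     R0 -= 2·R1  ⇒  (1, 0, 0, 0)
     R2 -= 2·R1  ⇒  (0, 0, 2, 7)
[3] R2 /= 2  ⇒  (0, 0, 1, 9)
     R1 -= 7·R2  ⇒  (0, 1, 0, 7)

rank = 3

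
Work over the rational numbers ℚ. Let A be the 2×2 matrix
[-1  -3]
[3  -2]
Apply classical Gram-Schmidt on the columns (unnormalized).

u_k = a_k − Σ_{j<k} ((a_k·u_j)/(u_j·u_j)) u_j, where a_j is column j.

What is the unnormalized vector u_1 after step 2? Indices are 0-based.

Step 1: u_0 = a_0 = (-1, 3).
Step 2: u_1 = a_1 − (-3/10)·u_0 = (-33/10, -11/10).

u_1 = (-33/10, -11/10)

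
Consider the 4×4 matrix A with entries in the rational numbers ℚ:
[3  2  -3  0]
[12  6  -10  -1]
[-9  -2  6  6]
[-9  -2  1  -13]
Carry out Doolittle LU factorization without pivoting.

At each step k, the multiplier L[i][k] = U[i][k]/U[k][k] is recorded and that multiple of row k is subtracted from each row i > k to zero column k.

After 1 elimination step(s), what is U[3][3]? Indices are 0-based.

Step 1: pivot at (0,0) is 3.
  row1 ← row1 − (4)·row0  ⇒  L[1][0]=4, U row1=(0, -2, 2, -1)
  row2 ← row2 − (-3)·row0  ⇒  L[2][0]=-3, U row2=(0, 4, -3, 6)
  row3 ← row3 − (-3)·row0  ⇒  L[3][0]=-3, U row3=(0, 4, -8, -13)

U[3][3] = -13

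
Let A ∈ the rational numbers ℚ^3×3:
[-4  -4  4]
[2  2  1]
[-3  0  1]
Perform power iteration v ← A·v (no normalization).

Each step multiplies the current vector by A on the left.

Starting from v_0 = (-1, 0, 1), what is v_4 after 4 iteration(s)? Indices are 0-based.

v_4 = (512, -208, 328)

v_0 = (-1, 0, 1).
v_1 = A·v_0 = (8, -1, 4).
v_2 = A·v_1 = (-12, 18, -20).
v_3 = A·v_2 = (-104, -8, 16).
v_4 = A·v_3 = (512, -208, 328).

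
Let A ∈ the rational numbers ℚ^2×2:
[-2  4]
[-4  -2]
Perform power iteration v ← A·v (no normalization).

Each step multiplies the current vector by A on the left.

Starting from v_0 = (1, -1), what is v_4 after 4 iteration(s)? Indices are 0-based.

v_0 = (1, -1).
v_1 = A·v_0 = (-6, -2).
v_2 = A·v_1 = (4, 28).
v_3 = A·v_2 = (104, -72).
v_4 = A·v_3 = (-496, -272).

v_4 = (-496, -272)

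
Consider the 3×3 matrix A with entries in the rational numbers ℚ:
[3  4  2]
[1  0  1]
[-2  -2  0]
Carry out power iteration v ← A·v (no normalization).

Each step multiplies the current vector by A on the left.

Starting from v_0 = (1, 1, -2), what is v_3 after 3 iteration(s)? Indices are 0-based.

v_3 = (-21, -7, 8)

v_0 = (1, 1, -2).
v_1 = A·v_0 = (3, -1, -4).
v_2 = A·v_1 = (-3, -1, -4).
v_3 = A·v_2 = (-21, -7, 8).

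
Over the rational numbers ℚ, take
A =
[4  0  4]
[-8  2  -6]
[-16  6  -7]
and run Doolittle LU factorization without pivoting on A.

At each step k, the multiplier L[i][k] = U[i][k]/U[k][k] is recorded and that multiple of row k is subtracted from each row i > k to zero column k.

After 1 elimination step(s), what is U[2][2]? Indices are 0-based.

U[2][2] = 9

k=0: U[0][0]=4
  eliminate (1,0): mult=-2, new row 1: (0, 2, 2); set L[1][0]=-2
  eliminate (2,0): mult=-4, new row 2: (0, 6, 9); set L[2][0]=-4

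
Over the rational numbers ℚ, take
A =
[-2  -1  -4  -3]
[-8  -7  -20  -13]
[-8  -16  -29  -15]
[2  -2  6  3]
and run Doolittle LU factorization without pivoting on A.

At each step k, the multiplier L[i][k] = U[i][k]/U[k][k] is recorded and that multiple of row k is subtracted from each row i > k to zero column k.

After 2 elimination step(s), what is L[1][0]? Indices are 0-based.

k=0: U[0][0]=-2
  eliminate (1,0): mult=4, new row 1: (0, -3, -4, -1); set L[1][0]=4
  eliminate (2,0): mult=4, new row 2: (0, -12, -13, -3); set L[2][0]=4
  eliminate (3,0): mult=-1, new row 3: (0, -3, 2, 0); set L[3][0]=-1
k=1: U[1][1]=-3
  eliminate (2,1): mult=4, new row 2: (0, 0, 3, 1); set L[2][1]=4
  eliminate (3,1): mult=1, new row 3: (0, 0, 6, 1); set L[3][1]=1

L[1][0] = 4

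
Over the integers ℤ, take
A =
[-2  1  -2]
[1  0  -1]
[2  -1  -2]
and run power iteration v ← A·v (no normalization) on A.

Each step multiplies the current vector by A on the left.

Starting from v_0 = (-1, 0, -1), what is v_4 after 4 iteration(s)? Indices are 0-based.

v_4 = (48, 40, 96)

v_0 = (-1, 0, -1).
v_1 = A·v_0 = (4, 0, 0).
v_2 = A·v_1 = (-8, 4, 8).
v_3 = A·v_2 = (4, -16, -36).
v_4 = A·v_3 = (48, 40, 96).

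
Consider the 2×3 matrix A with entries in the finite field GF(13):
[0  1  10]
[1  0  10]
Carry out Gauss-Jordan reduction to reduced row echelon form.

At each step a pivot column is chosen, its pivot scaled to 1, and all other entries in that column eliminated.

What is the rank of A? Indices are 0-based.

step 1: exchange rows 0,1
step 1: normalize row 0 (÷1) = (1, 0, 10)
step 2: normalize row 1 (÷1) = (0, 1, 10)

rank = 2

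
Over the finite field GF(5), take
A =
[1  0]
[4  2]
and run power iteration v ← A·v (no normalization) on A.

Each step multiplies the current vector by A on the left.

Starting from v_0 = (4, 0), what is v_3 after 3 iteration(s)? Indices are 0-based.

v_3 = (4, 2)

v_0 = (4, 0).
v_1 = A·v_0 = (4, 1).
v_2 = A·v_1 = (4, 3).
v_3 = A·v_2 = (4, 2).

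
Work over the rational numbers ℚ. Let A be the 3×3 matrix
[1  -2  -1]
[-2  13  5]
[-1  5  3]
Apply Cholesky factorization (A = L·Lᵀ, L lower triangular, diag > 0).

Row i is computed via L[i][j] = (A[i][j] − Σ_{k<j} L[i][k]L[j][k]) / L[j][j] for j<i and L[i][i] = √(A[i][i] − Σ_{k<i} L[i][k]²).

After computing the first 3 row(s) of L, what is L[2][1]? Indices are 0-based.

L[2][1] = 1

Step 1: L[0][0] = √(1) = 1.
  L[1][0] = (-2) / L[0][0] = -2.
Step 2: L[1][1] = √(9) = 3.
  L[2][0] = (-1) / L[0][0] = -1.
  L[2][1] = (3) / L[1][1] = 1.
Step 3: L[2][2] = √(1) = 1.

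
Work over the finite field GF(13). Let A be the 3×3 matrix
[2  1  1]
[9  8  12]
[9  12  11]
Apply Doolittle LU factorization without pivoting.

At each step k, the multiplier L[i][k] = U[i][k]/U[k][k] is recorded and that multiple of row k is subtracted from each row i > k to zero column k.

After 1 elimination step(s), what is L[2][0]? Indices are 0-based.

Step 1: pivot at (0,0) is 2.
  row1 ← row1 − (11)·row0  ⇒  L[1][0]=11, U row1=(0, 10, 1)
  row2 ← row2 − (11)·row0  ⇒  L[2][0]=11, U row2=(0, 1, 0)

L[2][0] = 11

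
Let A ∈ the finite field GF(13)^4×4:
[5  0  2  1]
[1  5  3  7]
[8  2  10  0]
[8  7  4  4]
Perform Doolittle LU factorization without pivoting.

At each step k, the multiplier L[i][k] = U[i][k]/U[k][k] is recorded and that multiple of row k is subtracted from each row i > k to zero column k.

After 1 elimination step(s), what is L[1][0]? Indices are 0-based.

k=0: U[0][0]=5
  eliminate (1,0): mult=8, new row 1: (0, 5, 0, 12); set L[1][0]=8
  eliminate (2,0): mult=12, new row 2: (0, 2, 12, 1); set L[2][0]=12
  eliminate (3,0): mult=12, new row 3: (0, 7, 6, 5); set L[3][0]=12

L[1][0] = 8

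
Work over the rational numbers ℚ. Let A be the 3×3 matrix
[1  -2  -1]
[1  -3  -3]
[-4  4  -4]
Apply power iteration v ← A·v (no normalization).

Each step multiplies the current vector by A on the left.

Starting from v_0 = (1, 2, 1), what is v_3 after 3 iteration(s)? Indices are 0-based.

v_0 = (1, 2, 1).
v_1 = A·v_0 = (-4, -8, 0).
v_2 = A·v_1 = (12, 20, -16).
v_3 = A·v_2 = (-12, 0, 96).

v_3 = (-12, 0, 96)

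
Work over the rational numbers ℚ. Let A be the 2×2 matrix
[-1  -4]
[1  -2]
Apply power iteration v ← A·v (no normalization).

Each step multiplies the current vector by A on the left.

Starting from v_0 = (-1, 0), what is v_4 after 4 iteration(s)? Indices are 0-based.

v_4 = (27, -9)

v_0 = (-1, 0).
v_1 = A·v_0 = (1, -1).
v_2 = A·v_1 = (3, 3).
v_3 = A·v_2 = (-15, -3).
v_4 = A·v_3 = (27, -9).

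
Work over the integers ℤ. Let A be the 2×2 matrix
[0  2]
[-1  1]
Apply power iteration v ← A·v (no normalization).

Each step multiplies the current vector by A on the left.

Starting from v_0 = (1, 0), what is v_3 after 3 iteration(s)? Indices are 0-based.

v_3 = (-2, 1)

v_0 = (1, 0).
v_1 = A·v_0 = (0, -1).
v_2 = A·v_1 = (-2, -1).
v_3 = A·v_2 = (-2, 1).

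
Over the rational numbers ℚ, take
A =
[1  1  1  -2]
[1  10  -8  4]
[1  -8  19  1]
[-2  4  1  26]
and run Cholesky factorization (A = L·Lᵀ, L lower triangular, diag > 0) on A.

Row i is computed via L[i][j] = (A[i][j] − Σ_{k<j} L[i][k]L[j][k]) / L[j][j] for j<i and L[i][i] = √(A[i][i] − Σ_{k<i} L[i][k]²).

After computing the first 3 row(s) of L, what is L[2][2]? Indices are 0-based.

Step 1: L[0][0] = √(1) = 1.
  L[1][0] = (1) / L[0][0] = 1.
Step 2: L[1][1] = √(9) = 3.
  L[2][0] = (1) / L[0][0] = 1.
  L[2][1] = (-9) / L[1][1] = -3.
Step 3: L[2][2] = √(9) = 3.

L[2][2] = 3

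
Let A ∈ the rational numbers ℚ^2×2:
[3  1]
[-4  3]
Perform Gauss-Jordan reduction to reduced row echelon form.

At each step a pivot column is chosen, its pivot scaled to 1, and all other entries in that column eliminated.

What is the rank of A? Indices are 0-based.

[1] R0 /= 3  ⇒  (1, 1/3)
     R1 -= -4·R0  ⇒  (0, 13/3)
[2] R1 /= 13/3  ⇒  (0, 1)
     R0 -= 1/3·R1  ⇒  (1, 0)

rank = 2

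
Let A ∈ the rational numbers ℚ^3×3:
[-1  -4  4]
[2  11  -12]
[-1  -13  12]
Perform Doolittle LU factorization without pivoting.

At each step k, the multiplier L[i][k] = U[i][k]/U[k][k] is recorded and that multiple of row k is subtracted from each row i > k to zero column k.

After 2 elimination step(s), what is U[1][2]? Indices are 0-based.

[col 0] pivot -1
  R1 -= -2*R0 → (0, 3, -4)  (L[1][0] := -2)
  R2 -= 1*R0 → (0, -9, 8)  (L[2][0] := 1)
[col 1] pivot 3
  R2 -= -3*R1 → (0, 0, -4)  (L[2][1] := -3)

U[1][2] = -4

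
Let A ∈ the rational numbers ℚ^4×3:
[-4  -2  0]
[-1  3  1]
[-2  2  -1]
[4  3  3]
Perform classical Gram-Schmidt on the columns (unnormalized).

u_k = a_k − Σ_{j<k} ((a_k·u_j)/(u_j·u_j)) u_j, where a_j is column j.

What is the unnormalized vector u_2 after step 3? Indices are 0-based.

u_2 = (1234/793, 398/793, -779/793, 944/793)

Step 1: u_0 = a_0 = (-4, -1, -2, 4).
Step 2: u_1 = a_1 − (13/37)·u_0 = (-22/37, 124/37, 100/37, 59/37).
Step 3: u_2 = a_2 − (13/37)·u_0 − (201/793)·u_1 = (1234/793, 398/793, -779/793, 944/793).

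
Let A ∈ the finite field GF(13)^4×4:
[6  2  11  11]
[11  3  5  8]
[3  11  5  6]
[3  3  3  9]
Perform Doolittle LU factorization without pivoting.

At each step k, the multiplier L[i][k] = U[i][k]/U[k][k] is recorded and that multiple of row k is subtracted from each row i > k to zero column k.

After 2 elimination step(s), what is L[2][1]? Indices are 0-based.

k=0: U[0][0]=6
  eliminate (1,0): mult=4, new row 1: (0, 8, 0, 3); set L[1][0]=4
  eliminate (2,0): mult=7, new row 2: (0, 10, 6, 7); set L[2][0]=7
  eliminate (3,0): mult=7, new row 3: (0, 2, 4, 10); set L[3][0]=7
k=1: U[1][1]=8
  eliminate (2,1): mult=11, new row 2: (0, 0, 6, 0); set L[2][1]=11
  eliminate (3,1): mult=10, new row 3: (0, 0, 4, 6); set L[3][1]=10

L[2][1] = 11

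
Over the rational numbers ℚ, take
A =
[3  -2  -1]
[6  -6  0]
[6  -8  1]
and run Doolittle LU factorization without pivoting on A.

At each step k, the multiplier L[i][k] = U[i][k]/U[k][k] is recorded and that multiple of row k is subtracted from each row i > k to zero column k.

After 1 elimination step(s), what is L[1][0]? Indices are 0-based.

k=0: U[0][0]=3
  eliminate (1,0): mult=2, new row 1: (0, -2, 2); set L[1][0]=2
  eliminate (2,0): mult=2, new row 2: (0, -4, 3); set L[2][0]=2

L[1][0] = 2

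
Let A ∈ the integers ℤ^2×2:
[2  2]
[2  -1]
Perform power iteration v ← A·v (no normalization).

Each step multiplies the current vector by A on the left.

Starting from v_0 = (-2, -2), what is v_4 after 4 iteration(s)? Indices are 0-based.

v_0 = (-2, -2).
v_1 = A·v_0 = (-8, -2).
v_2 = A·v_1 = (-20, -14).
v_3 = A·v_2 = (-68, -26).
v_4 = A·v_3 = (-188, -110).

v_4 = (-188, -110)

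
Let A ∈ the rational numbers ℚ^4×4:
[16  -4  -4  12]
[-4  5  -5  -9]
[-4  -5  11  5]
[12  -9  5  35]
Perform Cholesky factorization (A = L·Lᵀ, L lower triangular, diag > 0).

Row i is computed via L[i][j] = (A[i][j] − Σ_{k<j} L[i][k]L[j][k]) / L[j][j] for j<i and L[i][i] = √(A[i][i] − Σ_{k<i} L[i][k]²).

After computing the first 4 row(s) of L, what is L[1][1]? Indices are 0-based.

L[1][1] = 2

Step 1: L[0][0] = √(16) = 4.
  L[1][0] = (-4) / L[0][0] = -1.
Step 2: L[1][1] = √(4) = 2.
  L[2][0] = (-4) / L[0][0] = -1.
  L[2][1] = (-6) / L[1][1] = -3.
Step 3: L[2][2] = √(1) = 1.
  L[3][0] = (12) / L[0][0] = 3.
  L[3][1] = (-6) / L[1][1] = -3.
  L[3][2] = (-1) / L[2][2] = -1.
Step 4: L[3][3] = √(16) = 4.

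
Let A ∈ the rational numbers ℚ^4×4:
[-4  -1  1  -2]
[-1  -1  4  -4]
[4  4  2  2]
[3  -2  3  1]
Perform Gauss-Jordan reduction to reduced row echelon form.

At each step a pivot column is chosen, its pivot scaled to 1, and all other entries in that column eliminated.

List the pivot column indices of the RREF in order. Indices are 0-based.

pivot(0,0)=-4: scale R0 → (1, 1/4, -1/4, 1/2)
  clear (1,0): R1 −= (-1)R0 → (0, -3/4, 15/4, -7/2)
  clear (2,0): R2 −= (4)R0 → (0, 3, 3, 0)
  clear (3,0): R3 −= (3)R0 → (0, -11/4, 15/4, -1/2)
pivot(1,1)=-3/4: scale R1 → (0, 1, -5, 14/3)
  clear (0,1): R0 −= (1/4)R1 → (1, 0, 1, -2/3)
  clear (2,1): R2 −= (3)R1 → (0, 0, 18, -14)
  clear (3,1): R3 −= (-11/4)R1 → (0, 0, -10, 37/3)
pivot(2,2)=18: scale R2 → (0, 0, 1, -7/9)
  clear (0,2): R0 −= (1)R2 → (1, 0, 0, 1/9)
  clear (1,2): R1 −= (-5)R2 → (0, 1, 0, 7/9)
  clear (3,2): R3 −= (-10)R2 → (0, 0, 0, 41/9)
pivot(3,3)=41/9: scale R3 → (0, 0, 0, 1)
  clear (0,3): R0 −= (1/9)R3 → (1, 0, 0, 0)
  clear (1,3): R1 −= (7/9)R3 → (0, 1, 0, 0)
  clear (2,3): R2 −= (-7/9)R3 → (0, 0, 1, 0)

pivot columns: 0, 1, 2, 3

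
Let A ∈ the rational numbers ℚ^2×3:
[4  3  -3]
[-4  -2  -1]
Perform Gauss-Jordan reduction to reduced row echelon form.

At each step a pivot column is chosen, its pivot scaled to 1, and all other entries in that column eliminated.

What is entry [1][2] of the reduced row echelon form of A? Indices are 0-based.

[1] R0 /= 4  ⇒  (1, 3/4, -3/4)
     R1 -= -4·R0  ⇒  (0, 1, -4)
[2] R1 /= 1  ⇒  (0, 1, -4)
     R0 -= 3/4·R1  ⇒  (1, 0, 9/4)

M[1][2] = -4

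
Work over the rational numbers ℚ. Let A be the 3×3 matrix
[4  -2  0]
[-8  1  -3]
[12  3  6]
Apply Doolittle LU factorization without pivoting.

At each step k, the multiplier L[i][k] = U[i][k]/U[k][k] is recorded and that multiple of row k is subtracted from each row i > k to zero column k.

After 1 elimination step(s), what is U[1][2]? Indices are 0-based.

k=0: U[0][0]=4
  eliminate (1,0): mult=-2, new row 1: (0, -3, -3); set L[1][0]=-2
  eliminate (2,0): mult=3, new row 2: (0, 9, 6); set L[2][0]=3

U[1][2] = -3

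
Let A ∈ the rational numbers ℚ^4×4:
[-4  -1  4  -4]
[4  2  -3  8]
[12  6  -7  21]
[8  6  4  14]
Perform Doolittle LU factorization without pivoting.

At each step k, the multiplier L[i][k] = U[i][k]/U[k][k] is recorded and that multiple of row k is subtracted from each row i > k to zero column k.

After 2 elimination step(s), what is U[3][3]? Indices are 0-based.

[col 0] pivot -4
  R1 -= -1*R0 → (0, 1, 1, 4)  (L[1][0] := -1)
  R2 -= -3*R0 → (0, 3, 5, 9)  (L[2][0] := -3)
  R3 -= -2*R0 → (0, 4, 12, 6)  (L[3][0] := -2)
[col 1] pivot 1
  R2 -= 3*R1 → (0, 0, 2, -3)  (L[2][1] := 3)
  R3 -= 4*R1 → (0, 0, 8, -10)  (L[3][1] := 4)

U[3][3] = -10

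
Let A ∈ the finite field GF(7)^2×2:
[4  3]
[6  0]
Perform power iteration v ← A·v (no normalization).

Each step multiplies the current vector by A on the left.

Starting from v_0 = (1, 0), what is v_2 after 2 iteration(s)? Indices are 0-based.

v_0 = (1, 0).
v_1 = A·v_0 = (4, 6).
v_2 = A·v_1 = (6, 3).

v_2 = (6, 3)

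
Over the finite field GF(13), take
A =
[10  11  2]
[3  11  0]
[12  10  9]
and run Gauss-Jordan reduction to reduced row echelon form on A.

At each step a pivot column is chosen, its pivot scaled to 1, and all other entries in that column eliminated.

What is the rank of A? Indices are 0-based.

step 1: normalize row 0 (÷10) = (1, 5, 8)
  row 1: subtract 3×row0 = (0, 9, 2)
  row 2: subtract 12×row0 = (0, 2, 4)
step 2: normalize row 1 (÷9) = (0, 1, 6)
  row 0: subtract 5×row1 = (1, 0, 4)
  row 2: subtract 2×row1 = (0, 0, 5)
step 3: normalize row 2 (÷5) = (0, 0, 1)
  row 0: subtract 4×row2 = (1, 0, 0)
  row 1: subtract 6×row2 = (0, 1, 0)

rank = 3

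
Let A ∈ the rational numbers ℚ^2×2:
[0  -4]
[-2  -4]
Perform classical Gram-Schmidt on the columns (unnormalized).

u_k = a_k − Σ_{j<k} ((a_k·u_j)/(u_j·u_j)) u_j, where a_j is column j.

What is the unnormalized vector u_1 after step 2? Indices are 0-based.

u_1 = (-4, 0)

Step 1: u_0 = a_0 = (0, -2).
Step 2: u_1 = a_1 − (2)·u_0 = (-4, 0).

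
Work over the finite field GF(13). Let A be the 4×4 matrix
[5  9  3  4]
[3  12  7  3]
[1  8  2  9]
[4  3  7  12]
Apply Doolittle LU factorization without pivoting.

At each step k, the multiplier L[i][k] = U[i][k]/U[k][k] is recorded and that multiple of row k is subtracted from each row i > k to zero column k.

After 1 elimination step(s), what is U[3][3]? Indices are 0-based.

U[3][3] = 1

[col 0] pivot 5
  R1 -= 11*R0 → (0, 4, 0, 11)  (L[1][0] := 11)
  R2 -= 8*R0 → (0, 1, 4, 3)  (L[2][0] := 8)
  R3 -= 6*R0 → (0, 1, 2, 1)  (L[3][0] := 6)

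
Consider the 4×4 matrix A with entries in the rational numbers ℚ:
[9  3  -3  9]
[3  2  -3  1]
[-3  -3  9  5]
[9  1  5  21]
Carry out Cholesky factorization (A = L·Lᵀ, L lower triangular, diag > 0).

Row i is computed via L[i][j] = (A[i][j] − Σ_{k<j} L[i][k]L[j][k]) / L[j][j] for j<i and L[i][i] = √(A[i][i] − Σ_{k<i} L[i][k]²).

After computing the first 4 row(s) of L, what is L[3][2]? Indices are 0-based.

L[3][2] = 2

Step 1: L[0][0] = √(9) = 3.
  L[1][0] = (3) / L[0][0] = 1.
Step 2: L[1][1] = √(1) = 1.
  L[2][0] = (-3) / L[0][0] = -1.
  L[2][1] = (-2) / L[1][1] = -2.
Step 3: L[2][2] = √(4) = 2.
  L[3][0] = (9) / L[0][0] = 3.
  L[3][1] = (-2) / L[1][1] = -2.
  L[3][2] = (4) / L[2][2] = 2.
Step 4: L[3][3] = √(4) = 2.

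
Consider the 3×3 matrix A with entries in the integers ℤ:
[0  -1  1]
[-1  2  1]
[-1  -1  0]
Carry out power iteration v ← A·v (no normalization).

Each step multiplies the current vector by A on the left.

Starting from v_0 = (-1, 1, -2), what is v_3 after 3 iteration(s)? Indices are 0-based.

v_0 = (-1, 1, -2).
v_1 = A·v_0 = (-3, 1, 0).
v_2 = A·v_1 = (-1, 5, 2).
v_3 = A·v_2 = (-3, 13, -4).

v_3 = (-3, 13, -4)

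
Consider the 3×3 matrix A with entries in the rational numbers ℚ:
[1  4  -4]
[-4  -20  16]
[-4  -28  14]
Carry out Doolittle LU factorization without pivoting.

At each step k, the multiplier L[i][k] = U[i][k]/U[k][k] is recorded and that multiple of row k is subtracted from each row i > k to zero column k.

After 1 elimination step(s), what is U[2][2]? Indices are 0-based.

U[2][2] = -2

Step 1: pivot at (0,0) is 1.
  row1 ← row1 − (-4)·row0  ⇒  L[1][0]=-4, U row1=(0, -4, 0)
  row2 ← row2 − (-4)·row0  ⇒  L[2][0]=-4, U row2=(0, -12, -2)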